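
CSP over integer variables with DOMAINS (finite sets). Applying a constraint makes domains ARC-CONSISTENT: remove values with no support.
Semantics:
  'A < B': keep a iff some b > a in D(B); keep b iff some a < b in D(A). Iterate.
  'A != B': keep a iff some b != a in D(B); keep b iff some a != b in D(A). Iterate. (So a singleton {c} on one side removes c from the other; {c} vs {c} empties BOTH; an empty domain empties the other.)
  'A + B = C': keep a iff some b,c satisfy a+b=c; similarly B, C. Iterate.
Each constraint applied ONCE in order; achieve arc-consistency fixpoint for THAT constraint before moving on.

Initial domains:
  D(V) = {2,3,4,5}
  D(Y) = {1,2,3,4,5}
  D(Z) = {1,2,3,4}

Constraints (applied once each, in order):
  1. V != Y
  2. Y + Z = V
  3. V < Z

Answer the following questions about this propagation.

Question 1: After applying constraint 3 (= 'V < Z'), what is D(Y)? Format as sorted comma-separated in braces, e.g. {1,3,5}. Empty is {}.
Answer: {1,2,3,4}

Derivation:
Constraint 1 (V != Y) on D(V)={2,3,4,5} D(Y)={1,2,3,4,5}: no change
Constraint 2 (Y + Z = V) on D(Y)={1,2,3,4,5} D(Z)={1,2,3,4} D(V)={2,3,4,5}: Y {1,2,3,4,5}->{1,2,3,4}
Constraint 3 (V < Z) on D(V)={2,3,4,5} D(Z)={1,2,3,4}: V {2,3,4,5}->{2,3}; Z {1,2,3,4}->{3,4}
So after constraint 3: D(Y) = {1,2,3,4}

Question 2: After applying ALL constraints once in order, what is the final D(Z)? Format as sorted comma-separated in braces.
Answer: {3,4}

Derivation:
Constraint 1 (V != Y) on D(V)={2,3,4,5} D(Y)={1,2,3,4,5}: no change
Constraint 2 (Y + Z = V) on D(Y)={1,2,3,4,5} D(Z)={1,2,3,4} D(V)={2,3,4,5}: Y {1,2,3,4,5}->{1,2,3,4}
Constraint 3 (V < Z) on D(V)={2,3,4,5} D(Z)={1,2,3,4}: V {2,3,4,5}->{2,3}; Z {1,2,3,4}->{3,4}
So after all 3 constraints: D(Z) = {3,4}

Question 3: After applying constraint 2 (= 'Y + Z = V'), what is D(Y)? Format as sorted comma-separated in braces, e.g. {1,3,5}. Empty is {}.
Answer: {1,2,3,4}

Derivation:
Constraint 1 (V != Y) on D(V)={2,3,4,5} D(Y)={1,2,3,4,5}: no change
Constraint 2 (Y + Z = V) on D(Y)={1,2,3,4,5} D(Z)={1,2,3,4} D(V)={2,3,4,5}: Y {1,2,3,4,5}->{1,2,3,4}
So after constraint 2: D(Y) = {1,2,3,4}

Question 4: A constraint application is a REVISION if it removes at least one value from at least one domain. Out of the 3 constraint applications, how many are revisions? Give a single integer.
Constraint 1 (V != Y) on D(V)={2,3,4,5} D(Y)={1,2,3,4,5}: no change => not a revision
Constraint 2 (Y + Z = V) on D(Y)={1,2,3,4,5} D(Z)={1,2,3,4} D(V)={2,3,4,5}: Y {1,2,3,4,5}->{1,2,3,4} => REVISION
Constraint 3 (V < Z) on D(V)={2,3,4,5} D(Z)={1,2,3,4}: V {2,3,4,5}->{2,3}; Z {1,2,3,4}->{3,4} => REVISION
Total revisions = 2

Answer: 2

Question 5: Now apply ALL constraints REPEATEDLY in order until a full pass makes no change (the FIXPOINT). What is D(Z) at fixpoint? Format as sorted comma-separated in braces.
Answer: {}

Derivation:
pass 0 (initial): D(Z)={1,2,3,4}
pass 1: V {2,3,4,5}->{2,3}; Y {1,2,3,4,5}->{1,2,3,4}; Z {1,2,3,4}->{3,4}
pass 2: V {2,3}->{}; Y {1,2,3,4}->{}; Z {3,4}->{}
pass 3: no change
Fixpoint after 3 passes: D(Z) = {}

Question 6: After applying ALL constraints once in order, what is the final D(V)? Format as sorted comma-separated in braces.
Constraint 1 (V != Y) on D(V)={2,3,4,5} D(Y)={1,2,3,4,5}: no change
Constraint 2 (Y + Z = V) on D(Y)={1,2,3,4,5} D(Z)={1,2,3,4} D(V)={2,3,4,5}: Y {1,2,3,4,5}->{1,2,3,4}
Constraint 3 (V < Z) on D(V)={2,3,4,5} D(Z)={1,2,3,4}: V {2,3,4,5}->{2,3}; Z {1,2,3,4}->{3,4}
So after all 3 constraints: D(V) = {2,3}

Answer: {2,3}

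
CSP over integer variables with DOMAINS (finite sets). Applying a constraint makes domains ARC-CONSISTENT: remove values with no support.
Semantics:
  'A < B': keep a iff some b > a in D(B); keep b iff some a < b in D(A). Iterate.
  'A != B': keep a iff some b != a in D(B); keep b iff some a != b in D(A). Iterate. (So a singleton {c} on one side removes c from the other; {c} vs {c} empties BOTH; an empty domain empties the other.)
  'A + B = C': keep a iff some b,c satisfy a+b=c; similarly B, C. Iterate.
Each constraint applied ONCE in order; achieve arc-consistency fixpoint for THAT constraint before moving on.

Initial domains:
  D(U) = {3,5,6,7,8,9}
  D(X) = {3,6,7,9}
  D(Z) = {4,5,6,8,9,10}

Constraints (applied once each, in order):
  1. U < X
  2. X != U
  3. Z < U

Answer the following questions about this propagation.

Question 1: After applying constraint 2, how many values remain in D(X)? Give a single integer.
Constraint 1 (U < X) on D(U)={3,5,6,7,8,9} D(X)={3,6,7,9}: U {3,5,6,7,8,9}->{3,5,6,7,8}; X {3,6,7,9}->{6,7,9}
Constraint 2 (X != U) on D(X)={6,7,9} D(U)={3,5,6,7,8}: no change
So after constraint 2: D(X)={6,7,9}, size = 3

Answer: 3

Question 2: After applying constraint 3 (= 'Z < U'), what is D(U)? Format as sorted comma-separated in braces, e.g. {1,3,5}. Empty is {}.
Constraint 1 (U < X) on D(U)={3,5,6,7,8,9} D(X)={3,6,7,9}: U {3,5,6,7,8,9}->{3,5,6,7,8}; X {3,6,7,9}->{6,7,9}
Constraint 2 (X != U) on D(X)={6,7,9} D(U)={3,5,6,7,8}: no change
Constraint 3 (Z < U) on D(Z)={4,5,6,8,9,10} D(U)={3,5,6,7,8}: Z {4,5,6,8,9,10}->{4,5,6}; U {3,5,6,7,8}->{5,6,7,8}
So after constraint 3: D(U) = {5,6,7,8}

Answer: {5,6,7,8}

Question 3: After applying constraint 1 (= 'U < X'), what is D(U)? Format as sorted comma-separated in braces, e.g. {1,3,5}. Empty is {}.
Constraint 1 (U < X) on D(U)={3,5,6,7,8,9} D(X)={3,6,7,9}: U {3,5,6,7,8,9}->{3,5,6,7,8}; X {3,6,7,9}->{6,7,9}
So after constraint 1: D(U) = {3,5,6,7,8}

Answer: {3,5,6,7,8}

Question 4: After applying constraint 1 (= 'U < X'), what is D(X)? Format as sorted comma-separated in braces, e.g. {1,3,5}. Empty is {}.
Answer: {6,7,9}

Derivation:
Constraint 1 (U < X) on D(U)={3,5,6,7,8,9} D(X)={3,6,7,9}: U {3,5,6,7,8,9}->{3,5,6,7,8}; X {3,6,7,9}->{6,7,9}
So after constraint 1: D(X) = {6,7,9}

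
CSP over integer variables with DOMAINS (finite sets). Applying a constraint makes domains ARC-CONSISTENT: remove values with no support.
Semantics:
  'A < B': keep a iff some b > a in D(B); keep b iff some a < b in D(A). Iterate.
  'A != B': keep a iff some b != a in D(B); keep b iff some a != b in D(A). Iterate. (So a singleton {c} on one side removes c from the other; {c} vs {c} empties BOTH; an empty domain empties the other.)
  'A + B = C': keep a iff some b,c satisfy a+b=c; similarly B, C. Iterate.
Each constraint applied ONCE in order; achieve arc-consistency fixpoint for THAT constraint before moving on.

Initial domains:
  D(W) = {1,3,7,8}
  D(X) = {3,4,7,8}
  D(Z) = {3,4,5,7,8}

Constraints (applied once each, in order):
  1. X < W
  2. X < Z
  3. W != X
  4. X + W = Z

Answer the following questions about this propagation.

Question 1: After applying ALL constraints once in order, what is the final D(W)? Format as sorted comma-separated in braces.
Answer: {}

Derivation:
Constraint 1 (X < W) on D(X)={3,4,7,8} D(W)={1,3,7,8}: X {3,4,7,8}->{3,4,7}; W {1,3,7,8}->{7,8}
Constraint 2 (X < Z) on D(X)={3,4,7} D(Z)={3,4,5,7,8}: Z {3,4,5,7,8}->{4,5,7,8}
Constraint 3 (W != X) on D(W)={7,8} D(X)={3,4,7}: no change
Constraint 4 (X + W = Z) on D(X)={3,4,7} D(W)={7,8} D(Z)={4,5,7,8}: X {3,4,7}->{}; W {7,8}->{}; Z {4,5,7,8}->{}
So after all 4 constraints: D(W) = {}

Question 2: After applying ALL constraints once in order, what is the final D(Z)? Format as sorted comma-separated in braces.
Constraint 1 (X < W) on D(X)={3,4,7,8} D(W)={1,3,7,8}: X {3,4,7,8}->{3,4,7}; W {1,3,7,8}->{7,8}
Constraint 2 (X < Z) on D(X)={3,4,7} D(Z)={3,4,5,7,8}: Z {3,4,5,7,8}->{4,5,7,8}
Constraint 3 (W != X) on D(W)={7,8} D(X)={3,4,7}: no change
Constraint 4 (X + W = Z) on D(X)={3,4,7} D(W)={7,8} D(Z)={4,5,7,8}: X {3,4,7}->{}; W {7,8}->{}; Z {4,5,7,8}->{}
So after all 4 constraints: D(Z) = {}

Answer: {}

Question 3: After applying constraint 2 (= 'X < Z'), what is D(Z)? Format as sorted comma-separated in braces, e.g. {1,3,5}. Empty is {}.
Constraint 1 (X < W) on D(X)={3,4,7,8} D(W)={1,3,7,8}: X {3,4,7,8}->{3,4,7}; W {1,3,7,8}->{7,8}
Constraint 2 (X < Z) on D(X)={3,4,7} D(Z)={3,4,5,7,8}: Z {3,4,5,7,8}->{4,5,7,8}
So after constraint 2: D(Z) = {4,5,7,8}

Answer: {4,5,7,8}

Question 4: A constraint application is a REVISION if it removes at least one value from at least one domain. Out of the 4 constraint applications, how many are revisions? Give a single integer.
Constraint 1 (X < W) on D(X)={3,4,7,8} D(W)={1,3,7,8}: X {3,4,7,8}->{3,4,7}; W {1,3,7,8}->{7,8} => REVISION
Constraint 2 (X < Z) on D(X)={3,4,7} D(Z)={3,4,5,7,8}: Z {3,4,5,7,8}->{4,5,7,8} => REVISION
Constraint 3 (W != X) on D(W)={7,8} D(X)={3,4,7}: no change => not a revision
Constraint 4 (X + W = Z) on D(X)={3,4,7} D(W)={7,8} D(Z)={4,5,7,8}: X {3,4,7}->{}; W {7,8}->{}; Z {4,5,7,8}->{} => REVISION
Total revisions = 3

Answer: 3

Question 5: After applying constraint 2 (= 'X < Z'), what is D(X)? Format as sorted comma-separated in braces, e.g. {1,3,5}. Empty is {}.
Answer: {3,4,7}

Derivation:
Constraint 1 (X < W) on D(X)={3,4,7,8} D(W)={1,3,7,8}: X {3,4,7,8}->{3,4,7}; W {1,3,7,8}->{7,8}
Constraint 2 (X < Z) on D(X)={3,4,7} D(Z)={3,4,5,7,8}: Z {3,4,5,7,8}->{4,5,7,8}
So after constraint 2: D(X) = {3,4,7}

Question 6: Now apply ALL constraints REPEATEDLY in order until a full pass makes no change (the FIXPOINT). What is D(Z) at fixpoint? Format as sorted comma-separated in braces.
pass 0 (initial): D(Z)={3,4,5,7,8}
pass 1: W {1,3,7,8}->{}; X {3,4,7,8}->{}; Z {3,4,5,7,8}->{}
pass 2: no change
Fixpoint after 2 passes: D(Z) = {}

Answer: {}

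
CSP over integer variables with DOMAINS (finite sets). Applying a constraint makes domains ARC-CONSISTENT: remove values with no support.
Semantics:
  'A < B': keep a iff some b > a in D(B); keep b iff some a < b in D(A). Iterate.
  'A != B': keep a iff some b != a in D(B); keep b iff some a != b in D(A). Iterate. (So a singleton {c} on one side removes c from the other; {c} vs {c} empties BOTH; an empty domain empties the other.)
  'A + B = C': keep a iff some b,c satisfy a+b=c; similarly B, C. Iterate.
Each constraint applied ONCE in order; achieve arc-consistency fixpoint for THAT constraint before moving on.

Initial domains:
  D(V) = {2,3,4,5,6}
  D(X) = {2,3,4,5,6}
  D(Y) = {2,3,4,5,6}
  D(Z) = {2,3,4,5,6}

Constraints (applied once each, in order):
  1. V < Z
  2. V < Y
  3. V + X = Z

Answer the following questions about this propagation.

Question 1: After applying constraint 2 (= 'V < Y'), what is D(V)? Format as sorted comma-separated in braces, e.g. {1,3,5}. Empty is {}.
Answer: {2,3,4,5}

Derivation:
Constraint 1 (V < Z) on D(V)={2,3,4,5,6} D(Z)={2,3,4,5,6}: V {2,3,4,5,6}->{2,3,4,5}; Z {2,3,4,5,6}->{3,4,5,6}
Constraint 2 (V < Y) on D(V)={2,3,4,5} D(Y)={2,3,4,5,6}: Y {2,3,4,5,6}->{3,4,5,6}
So after constraint 2: D(V) = {2,3,4,5}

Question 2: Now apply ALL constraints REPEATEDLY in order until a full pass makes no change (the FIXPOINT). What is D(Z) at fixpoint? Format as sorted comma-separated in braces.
pass 0 (initial): D(Z)={2,3,4,5,6}
pass 1: V {2,3,4,5,6}->{2,3,4}; X {2,3,4,5,6}->{2,3,4}; Y {2,3,4,5,6}->{3,4,5,6}; Z {2,3,4,5,6}->{4,5,6}
pass 2: no change
Fixpoint after 2 passes: D(Z) = {4,5,6}

Answer: {4,5,6}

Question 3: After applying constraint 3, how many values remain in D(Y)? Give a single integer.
Constraint 1 (V < Z) on D(V)={2,3,4,5,6} D(Z)={2,3,4,5,6}: V {2,3,4,5,6}->{2,3,4,5}; Z {2,3,4,5,6}->{3,4,5,6}
Constraint 2 (V < Y) on D(V)={2,3,4,5} D(Y)={2,3,4,5,6}: Y {2,3,4,5,6}->{3,4,5,6}
Constraint 3 (V + X = Z) on D(V)={2,3,4,5} D(X)={2,3,4,5,6} D(Z)={3,4,5,6}: V {2,3,4,5}->{2,3,4}; X {2,3,4,5,6}->{2,3,4}; Z {3,4,5,6}->{4,5,6}
So after constraint 3: D(Y)={3,4,5,6}, size = 4

Answer: 4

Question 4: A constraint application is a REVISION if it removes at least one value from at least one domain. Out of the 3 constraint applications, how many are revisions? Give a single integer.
Constraint 1 (V < Z) on D(V)={2,3,4,5,6} D(Z)={2,3,4,5,6}: V {2,3,4,5,6}->{2,3,4,5}; Z {2,3,4,5,6}->{3,4,5,6} => REVISION
Constraint 2 (V < Y) on D(V)={2,3,4,5} D(Y)={2,3,4,5,6}: Y {2,3,4,5,6}->{3,4,5,6} => REVISION
Constraint 3 (V + X = Z) on D(V)={2,3,4,5} D(X)={2,3,4,5,6} D(Z)={3,4,5,6}: V {2,3,4,5}->{2,3,4}; X {2,3,4,5,6}->{2,3,4}; Z {3,4,5,6}->{4,5,6} => REVISION
Total revisions = 3

Answer: 3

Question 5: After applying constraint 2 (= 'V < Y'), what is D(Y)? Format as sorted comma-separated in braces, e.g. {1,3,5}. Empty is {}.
Answer: {3,4,5,6}

Derivation:
Constraint 1 (V < Z) on D(V)={2,3,4,5,6} D(Z)={2,3,4,5,6}: V {2,3,4,5,6}->{2,3,4,5}; Z {2,3,4,5,6}->{3,4,5,6}
Constraint 2 (V < Y) on D(V)={2,3,4,5} D(Y)={2,3,4,5,6}: Y {2,3,4,5,6}->{3,4,5,6}
So after constraint 2: D(Y) = {3,4,5,6}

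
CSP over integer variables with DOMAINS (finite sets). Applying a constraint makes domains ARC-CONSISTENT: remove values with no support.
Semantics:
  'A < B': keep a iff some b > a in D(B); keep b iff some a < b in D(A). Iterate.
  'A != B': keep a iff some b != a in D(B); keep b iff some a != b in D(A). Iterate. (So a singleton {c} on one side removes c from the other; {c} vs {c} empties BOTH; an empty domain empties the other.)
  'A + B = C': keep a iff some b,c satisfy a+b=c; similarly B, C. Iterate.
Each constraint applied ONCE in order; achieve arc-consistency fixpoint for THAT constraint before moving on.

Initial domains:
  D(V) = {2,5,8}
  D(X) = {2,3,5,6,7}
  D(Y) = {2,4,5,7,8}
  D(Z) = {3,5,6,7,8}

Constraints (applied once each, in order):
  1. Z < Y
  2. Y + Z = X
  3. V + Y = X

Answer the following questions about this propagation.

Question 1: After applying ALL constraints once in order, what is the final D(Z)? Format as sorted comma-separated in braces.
Constraint 1 (Z < Y) on D(Z)={3,5,6,7,8} D(Y)={2,4,5,7,8}: Z {3,5,6,7,8}->{3,5,6,7}; Y {2,4,5,7,8}->{4,5,7,8}
Constraint 2 (Y + Z = X) on D(Y)={4,5,7,8} D(Z)={3,5,6,7} D(X)={2,3,5,6,7}: Y {4,5,7,8}->{4}; Z {3,5,6,7}->{3}; X {2,3,5,6,7}->{7}
Constraint 3 (V + Y = X) on D(V)={2,5,8} D(Y)={4} D(X)={7}: V {2,5,8}->{}; Y {4}->{}; X {7}->{}
So after all 3 constraints: D(Z) = {3}

Answer: {3}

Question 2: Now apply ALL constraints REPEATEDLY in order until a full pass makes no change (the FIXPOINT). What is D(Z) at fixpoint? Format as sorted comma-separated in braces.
pass 0 (initial): D(Z)={3,5,6,7,8}
pass 1: V {2,5,8}->{}; X {2,3,5,6,7}->{}; Y {2,4,5,7,8}->{}; Z {3,5,6,7,8}->{3}
pass 2: Z {3}->{}
pass 3: no change
Fixpoint after 3 passes: D(Z) = {}

Answer: {}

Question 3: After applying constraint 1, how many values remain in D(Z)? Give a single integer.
Answer: 4

Derivation:
Constraint 1 (Z < Y) on D(Z)={3,5,6,7,8} D(Y)={2,4,5,7,8}: Z {3,5,6,7,8}->{3,5,6,7}; Y {2,4,5,7,8}->{4,5,7,8}
So after constraint 1: D(Z)={3,5,6,7}, size = 4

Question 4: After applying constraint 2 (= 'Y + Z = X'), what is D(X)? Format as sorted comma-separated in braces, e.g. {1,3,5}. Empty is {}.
Constraint 1 (Z < Y) on D(Z)={3,5,6,7,8} D(Y)={2,4,5,7,8}: Z {3,5,6,7,8}->{3,5,6,7}; Y {2,4,5,7,8}->{4,5,7,8}
Constraint 2 (Y + Z = X) on D(Y)={4,5,7,8} D(Z)={3,5,6,7} D(X)={2,3,5,6,7}: Y {4,5,7,8}->{4}; Z {3,5,6,7}->{3}; X {2,3,5,6,7}->{7}
So after constraint 2: D(X) = {7}

Answer: {7}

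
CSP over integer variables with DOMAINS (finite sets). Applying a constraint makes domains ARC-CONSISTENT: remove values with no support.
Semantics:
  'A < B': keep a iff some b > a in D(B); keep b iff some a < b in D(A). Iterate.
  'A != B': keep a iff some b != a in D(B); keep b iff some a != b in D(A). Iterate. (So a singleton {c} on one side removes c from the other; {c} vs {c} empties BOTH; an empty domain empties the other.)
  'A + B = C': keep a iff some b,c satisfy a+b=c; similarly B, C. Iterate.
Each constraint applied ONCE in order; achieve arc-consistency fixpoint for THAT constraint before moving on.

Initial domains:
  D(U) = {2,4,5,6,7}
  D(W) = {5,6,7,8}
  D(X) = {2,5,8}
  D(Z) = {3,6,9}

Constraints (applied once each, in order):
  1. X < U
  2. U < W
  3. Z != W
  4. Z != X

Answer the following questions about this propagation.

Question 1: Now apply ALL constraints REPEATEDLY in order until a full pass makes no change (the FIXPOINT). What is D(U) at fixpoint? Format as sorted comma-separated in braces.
Answer: {4,5,6,7}

Derivation:
pass 0 (initial): D(U)={2,4,5,6,7}
pass 1: U {2,4,5,6,7}->{4,5,6,7}; X {2,5,8}->{2,5}
pass 2: no change
Fixpoint after 2 passes: D(U) = {4,5,6,7}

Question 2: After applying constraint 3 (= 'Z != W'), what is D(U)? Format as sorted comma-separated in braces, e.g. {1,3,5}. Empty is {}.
Constraint 1 (X < U) on D(X)={2,5,8} D(U)={2,4,5,6,7}: X {2,5,8}->{2,5}; U {2,4,5,6,7}->{4,5,6,7}
Constraint 2 (U < W) on D(U)={4,5,6,7} D(W)={5,6,7,8}: no change
Constraint 3 (Z != W) on D(Z)={3,6,9} D(W)={5,6,7,8}: no change
So after constraint 3: D(U) = {4,5,6,7}

Answer: {4,5,6,7}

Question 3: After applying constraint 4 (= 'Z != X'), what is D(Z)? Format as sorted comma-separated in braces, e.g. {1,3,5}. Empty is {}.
Constraint 1 (X < U) on D(X)={2,5,8} D(U)={2,4,5,6,7}: X {2,5,8}->{2,5}; U {2,4,5,6,7}->{4,5,6,7}
Constraint 2 (U < W) on D(U)={4,5,6,7} D(W)={5,6,7,8}: no change
Constraint 3 (Z != W) on D(Z)={3,6,9} D(W)={5,6,7,8}: no change
Constraint 4 (Z != X) on D(Z)={3,6,9} D(X)={2,5}: no change
So after constraint 4: D(Z) = {3,6,9}

Answer: {3,6,9}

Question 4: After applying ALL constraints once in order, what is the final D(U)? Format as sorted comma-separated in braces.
Answer: {4,5,6,7}

Derivation:
Constraint 1 (X < U) on D(X)={2,5,8} D(U)={2,4,5,6,7}: X {2,5,8}->{2,5}; U {2,4,5,6,7}->{4,5,6,7}
Constraint 2 (U < W) on D(U)={4,5,6,7} D(W)={5,6,7,8}: no change
Constraint 3 (Z != W) on D(Z)={3,6,9} D(W)={5,6,7,8}: no change
Constraint 4 (Z != X) on D(Z)={3,6,9} D(X)={2,5}: no change
So after all 4 constraints: D(U) = {4,5,6,7}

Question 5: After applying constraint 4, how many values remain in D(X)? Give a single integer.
Answer: 2

Derivation:
Constraint 1 (X < U) on D(X)={2,5,8} D(U)={2,4,5,6,7}: X {2,5,8}->{2,5}; U {2,4,5,6,7}->{4,5,6,7}
Constraint 2 (U < W) on D(U)={4,5,6,7} D(W)={5,6,7,8}: no change
Constraint 3 (Z != W) on D(Z)={3,6,9} D(W)={5,6,7,8}: no change
Constraint 4 (Z != X) on D(Z)={3,6,9} D(X)={2,5}: no change
So after constraint 4: D(X)={2,5}, size = 2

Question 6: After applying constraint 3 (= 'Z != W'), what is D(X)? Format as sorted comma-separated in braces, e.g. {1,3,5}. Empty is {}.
Constraint 1 (X < U) on D(X)={2,5,8} D(U)={2,4,5,6,7}: X {2,5,8}->{2,5}; U {2,4,5,6,7}->{4,5,6,7}
Constraint 2 (U < W) on D(U)={4,5,6,7} D(W)={5,6,7,8}: no change
Constraint 3 (Z != W) on D(Z)={3,6,9} D(W)={5,6,7,8}: no change
So after constraint 3: D(X) = {2,5}

Answer: {2,5}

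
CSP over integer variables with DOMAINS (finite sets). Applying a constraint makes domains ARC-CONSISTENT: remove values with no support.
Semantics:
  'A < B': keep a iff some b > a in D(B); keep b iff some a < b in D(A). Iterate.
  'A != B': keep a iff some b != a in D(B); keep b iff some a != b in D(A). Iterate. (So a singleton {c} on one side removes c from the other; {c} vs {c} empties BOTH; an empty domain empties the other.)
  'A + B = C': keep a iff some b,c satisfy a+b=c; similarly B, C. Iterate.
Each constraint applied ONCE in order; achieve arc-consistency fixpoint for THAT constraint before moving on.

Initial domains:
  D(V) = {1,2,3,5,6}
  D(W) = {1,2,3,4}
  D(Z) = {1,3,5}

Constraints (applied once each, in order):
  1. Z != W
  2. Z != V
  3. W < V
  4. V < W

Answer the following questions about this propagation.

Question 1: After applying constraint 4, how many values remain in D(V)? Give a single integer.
Constraint 1 (Z != W) on D(Z)={1,3,5} D(W)={1,2,3,4}: no change
Constraint 2 (Z != V) on D(Z)={1,3,5} D(V)={1,2,3,5,6}: no change
Constraint 3 (W < V) on D(W)={1,2,3,4} D(V)={1,2,3,5,6}: V {1,2,3,5,6}->{2,3,5,6}
Constraint 4 (V < W) on D(V)={2,3,5,6} D(W)={1,2,3,4}: V {2,3,5,6}->{2,3}; W {1,2,3,4}->{3,4}
So after constraint 4: D(V)={2,3}, size = 2

Answer: 2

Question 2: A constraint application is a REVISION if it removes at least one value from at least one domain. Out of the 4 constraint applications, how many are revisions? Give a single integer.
Answer: 2

Derivation:
Constraint 1 (Z != W) on D(Z)={1,3,5} D(W)={1,2,3,4}: no change => not a revision
Constraint 2 (Z != V) on D(Z)={1,3,5} D(V)={1,2,3,5,6}: no change => not a revision
Constraint 3 (W < V) on D(W)={1,2,3,4} D(V)={1,2,3,5,6}: V {1,2,3,5,6}->{2,3,5,6} => REVISION
Constraint 4 (V < W) on D(V)={2,3,5,6} D(W)={1,2,3,4}: V {2,3,5,6}->{2,3}; W {1,2,3,4}->{3,4} => REVISION
Total revisions = 2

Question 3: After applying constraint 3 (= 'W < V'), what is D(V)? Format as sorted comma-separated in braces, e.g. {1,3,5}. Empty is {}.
Answer: {2,3,5,6}

Derivation:
Constraint 1 (Z != W) on D(Z)={1,3,5} D(W)={1,2,3,4}: no change
Constraint 2 (Z != V) on D(Z)={1,3,5} D(V)={1,2,3,5,6}: no change
Constraint 3 (W < V) on D(W)={1,2,3,4} D(V)={1,2,3,5,6}: V {1,2,3,5,6}->{2,3,5,6}
So after constraint 3: D(V) = {2,3,5,6}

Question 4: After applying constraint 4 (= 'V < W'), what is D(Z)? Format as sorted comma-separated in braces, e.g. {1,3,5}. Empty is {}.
Answer: {1,3,5}

Derivation:
Constraint 1 (Z != W) on D(Z)={1,3,5} D(W)={1,2,3,4}: no change
Constraint 2 (Z != V) on D(Z)={1,3,5} D(V)={1,2,3,5,6}: no change
Constraint 3 (W < V) on D(W)={1,2,3,4} D(V)={1,2,3,5,6}: V {1,2,3,5,6}->{2,3,5,6}
Constraint 4 (V < W) on D(V)={2,3,5,6} D(W)={1,2,3,4}: V {2,3,5,6}->{2,3}; W {1,2,3,4}->{3,4}
So after constraint 4: D(Z) = {1,3,5}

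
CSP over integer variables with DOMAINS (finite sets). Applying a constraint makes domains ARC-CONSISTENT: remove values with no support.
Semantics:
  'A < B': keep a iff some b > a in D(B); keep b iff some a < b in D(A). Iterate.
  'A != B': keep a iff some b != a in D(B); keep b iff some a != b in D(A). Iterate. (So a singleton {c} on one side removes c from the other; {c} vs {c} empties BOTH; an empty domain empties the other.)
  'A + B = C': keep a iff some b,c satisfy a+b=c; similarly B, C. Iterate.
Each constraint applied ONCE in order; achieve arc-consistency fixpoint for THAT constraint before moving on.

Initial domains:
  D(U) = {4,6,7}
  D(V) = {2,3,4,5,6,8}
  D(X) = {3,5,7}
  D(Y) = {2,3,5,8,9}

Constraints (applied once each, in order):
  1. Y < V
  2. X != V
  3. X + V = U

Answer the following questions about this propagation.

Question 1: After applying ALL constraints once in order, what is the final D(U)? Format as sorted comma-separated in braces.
Constraint 1 (Y < V) on D(Y)={2,3,5,8,9} D(V)={2,3,4,5,6,8}: Y {2,3,5,8,9}->{2,3,5}; V {2,3,4,5,6,8}->{3,4,5,6,8}
Constraint 2 (X != V) on D(X)={3,5,7} D(V)={3,4,5,6,8}: no change
Constraint 3 (X + V = U) on D(X)={3,5,7} D(V)={3,4,5,6,8} D(U)={4,6,7}: X {3,5,7}->{3}; V {3,4,5,6,8}->{3,4}; U {4,6,7}->{6,7}
So after all 3 constraints: D(U) = {6,7}

Answer: {6,7}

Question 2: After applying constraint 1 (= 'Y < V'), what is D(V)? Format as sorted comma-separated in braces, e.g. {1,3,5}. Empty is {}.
Constraint 1 (Y < V) on D(Y)={2,3,5,8,9} D(V)={2,3,4,5,6,8}: Y {2,3,5,8,9}->{2,3,5}; V {2,3,4,5,6,8}->{3,4,5,6,8}
So after constraint 1: D(V) = {3,4,5,6,8}

Answer: {3,4,5,6,8}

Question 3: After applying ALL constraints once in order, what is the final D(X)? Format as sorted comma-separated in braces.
Answer: {3}

Derivation:
Constraint 1 (Y < V) on D(Y)={2,3,5,8,9} D(V)={2,3,4,5,6,8}: Y {2,3,5,8,9}->{2,3,5}; V {2,3,4,5,6,8}->{3,4,5,6,8}
Constraint 2 (X != V) on D(X)={3,5,7} D(V)={3,4,5,6,8}: no change
Constraint 3 (X + V = U) on D(X)={3,5,7} D(V)={3,4,5,6,8} D(U)={4,6,7}: X {3,5,7}->{3}; V {3,4,5,6,8}->{3,4}; U {4,6,7}->{6,7}
So after all 3 constraints: D(X) = {3}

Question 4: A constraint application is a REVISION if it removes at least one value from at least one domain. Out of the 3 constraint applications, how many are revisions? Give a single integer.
Constraint 1 (Y < V) on D(Y)={2,3,5,8,9} D(V)={2,3,4,5,6,8}: Y {2,3,5,8,9}->{2,3,5}; V {2,3,4,5,6,8}->{3,4,5,6,8} => REVISION
Constraint 2 (X != V) on D(X)={3,5,7} D(V)={3,4,5,6,8}: no change => not a revision
Constraint 3 (X + V = U) on D(X)={3,5,7} D(V)={3,4,5,6,8} D(U)={4,6,7}: X {3,5,7}->{3}; V {3,4,5,6,8}->{3,4}; U {4,6,7}->{6,7} => REVISION
Total revisions = 2

Answer: 2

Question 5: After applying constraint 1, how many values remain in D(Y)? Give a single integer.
Answer: 3

Derivation:
Constraint 1 (Y < V) on D(Y)={2,3,5,8,9} D(V)={2,3,4,5,6,8}: Y {2,3,5,8,9}->{2,3,5}; V {2,3,4,5,6,8}->{3,4,5,6,8}
So after constraint 1: D(Y)={2,3,5}, size = 3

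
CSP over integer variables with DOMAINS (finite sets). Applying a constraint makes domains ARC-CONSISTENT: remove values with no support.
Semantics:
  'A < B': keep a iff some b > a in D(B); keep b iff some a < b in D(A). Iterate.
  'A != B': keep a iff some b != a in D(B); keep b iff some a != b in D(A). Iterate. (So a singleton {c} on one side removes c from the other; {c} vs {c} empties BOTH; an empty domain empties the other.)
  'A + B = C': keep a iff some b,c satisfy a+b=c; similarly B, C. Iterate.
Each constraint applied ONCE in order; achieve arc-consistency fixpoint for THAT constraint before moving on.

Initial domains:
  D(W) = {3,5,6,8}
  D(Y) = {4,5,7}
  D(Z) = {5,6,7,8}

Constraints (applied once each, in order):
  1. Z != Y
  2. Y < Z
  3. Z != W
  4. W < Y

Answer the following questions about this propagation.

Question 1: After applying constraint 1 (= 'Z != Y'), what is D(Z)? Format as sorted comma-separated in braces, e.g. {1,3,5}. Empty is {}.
Constraint 1 (Z != Y) on D(Z)={5,6,7,8} D(Y)={4,5,7}: no change
So after constraint 1: D(Z) = {5,6,7,8}

Answer: {5,6,7,8}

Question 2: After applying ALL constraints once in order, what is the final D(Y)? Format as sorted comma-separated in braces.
Answer: {4,5,7}

Derivation:
Constraint 1 (Z != Y) on D(Z)={5,6,7,8} D(Y)={4,5,7}: no change
Constraint 2 (Y < Z) on D(Y)={4,5,7} D(Z)={5,6,7,8}: no change
Constraint 3 (Z != W) on D(Z)={5,6,7,8} D(W)={3,5,6,8}: no change
Constraint 4 (W < Y) on D(W)={3,5,6,8} D(Y)={4,5,7}: W {3,5,6,8}->{3,5,6}
So after all 4 constraints: D(Y) = {4,5,7}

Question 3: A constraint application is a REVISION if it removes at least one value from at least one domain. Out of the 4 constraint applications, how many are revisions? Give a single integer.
Constraint 1 (Z != Y) on D(Z)={5,6,7,8} D(Y)={4,5,7}: no change => not a revision
Constraint 2 (Y < Z) on D(Y)={4,5,7} D(Z)={5,6,7,8}: no change => not a revision
Constraint 3 (Z != W) on D(Z)={5,6,7,8} D(W)={3,5,6,8}: no change => not a revision
Constraint 4 (W < Y) on D(W)={3,5,6,8} D(Y)={4,5,7}: W {3,5,6,8}->{3,5,6} => REVISION
Total revisions = 1

Answer: 1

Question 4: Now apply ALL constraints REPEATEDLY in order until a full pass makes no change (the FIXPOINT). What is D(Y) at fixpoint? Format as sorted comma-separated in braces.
Answer: {4,5,7}

Derivation:
pass 0 (initial): D(Y)={4,5,7}
pass 1: W {3,5,6,8}->{3,5,6}
pass 2: no change
Fixpoint after 2 passes: D(Y) = {4,5,7}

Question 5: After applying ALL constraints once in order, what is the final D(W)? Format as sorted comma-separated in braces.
Constraint 1 (Z != Y) on D(Z)={5,6,7,8} D(Y)={4,5,7}: no change
Constraint 2 (Y < Z) on D(Y)={4,5,7} D(Z)={5,6,7,8}: no change
Constraint 3 (Z != W) on D(Z)={5,6,7,8} D(W)={3,5,6,8}: no change
Constraint 4 (W < Y) on D(W)={3,5,6,8} D(Y)={4,5,7}: W {3,5,6,8}->{3,5,6}
So after all 4 constraints: D(W) = {3,5,6}

Answer: {3,5,6}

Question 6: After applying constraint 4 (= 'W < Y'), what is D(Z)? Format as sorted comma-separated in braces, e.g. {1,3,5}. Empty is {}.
Constraint 1 (Z != Y) on D(Z)={5,6,7,8} D(Y)={4,5,7}: no change
Constraint 2 (Y < Z) on D(Y)={4,5,7} D(Z)={5,6,7,8}: no change
Constraint 3 (Z != W) on D(Z)={5,6,7,8} D(W)={3,5,6,8}: no change
Constraint 4 (W < Y) on D(W)={3,5,6,8} D(Y)={4,5,7}: W {3,5,6,8}->{3,5,6}
So after constraint 4: D(Z) = {5,6,7,8}

Answer: {5,6,7,8}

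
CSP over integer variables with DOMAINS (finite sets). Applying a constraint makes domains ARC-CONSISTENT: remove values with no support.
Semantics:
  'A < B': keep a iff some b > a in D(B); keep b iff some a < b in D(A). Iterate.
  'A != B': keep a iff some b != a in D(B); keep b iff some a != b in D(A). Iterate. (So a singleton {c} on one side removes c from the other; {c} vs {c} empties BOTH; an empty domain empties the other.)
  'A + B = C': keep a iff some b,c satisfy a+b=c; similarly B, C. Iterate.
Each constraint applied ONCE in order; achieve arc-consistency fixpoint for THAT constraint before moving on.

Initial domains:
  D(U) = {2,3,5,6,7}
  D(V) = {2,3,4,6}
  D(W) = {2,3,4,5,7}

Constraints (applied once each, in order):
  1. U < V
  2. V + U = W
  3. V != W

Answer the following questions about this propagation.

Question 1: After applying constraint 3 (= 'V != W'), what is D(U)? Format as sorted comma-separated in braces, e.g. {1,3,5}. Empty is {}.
Constraint 1 (U < V) on D(U)={2,3,5,6,7} D(V)={2,3,4,6}: U {2,3,5,6,7}->{2,3,5}; V {2,3,4,6}->{3,4,6}
Constraint 2 (V + U = W) on D(V)={3,4,6} D(U)={2,3,5} D(W)={2,3,4,5,7}: V {3,4,6}->{3,4}; U {2,3,5}->{2,3}; W {2,3,4,5,7}->{5,7}
Constraint 3 (V != W) on D(V)={3,4} D(W)={5,7}: no change
So after constraint 3: D(U) = {2,3}

Answer: {2,3}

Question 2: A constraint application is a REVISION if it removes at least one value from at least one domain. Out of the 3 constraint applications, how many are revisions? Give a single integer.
Answer: 2

Derivation:
Constraint 1 (U < V) on D(U)={2,3,5,6,7} D(V)={2,3,4,6}: U {2,3,5,6,7}->{2,3,5}; V {2,3,4,6}->{3,4,6} => REVISION
Constraint 2 (V + U = W) on D(V)={3,4,6} D(U)={2,3,5} D(W)={2,3,4,5,7}: V {3,4,6}->{3,4}; U {2,3,5}->{2,3}; W {2,3,4,5,7}->{5,7} => REVISION
Constraint 3 (V != W) on D(V)={3,4} D(W)={5,7}: no change => not a revision
Total revisions = 2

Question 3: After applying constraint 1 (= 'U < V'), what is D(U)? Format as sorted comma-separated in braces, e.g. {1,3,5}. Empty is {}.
Constraint 1 (U < V) on D(U)={2,3,5,6,7} D(V)={2,3,4,6}: U {2,3,5,6,7}->{2,3,5}; V {2,3,4,6}->{3,4,6}
So after constraint 1: D(U) = {2,3,5}

Answer: {2,3,5}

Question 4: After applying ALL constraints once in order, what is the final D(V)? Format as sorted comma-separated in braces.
Answer: {3,4}

Derivation:
Constraint 1 (U < V) on D(U)={2,3,5,6,7} D(V)={2,3,4,6}: U {2,3,5,6,7}->{2,3,5}; V {2,3,4,6}->{3,4,6}
Constraint 2 (V + U = W) on D(V)={3,4,6} D(U)={2,3,5} D(W)={2,3,4,5,7}: V {3,4,6}->{3,4}; U {2,3,5}->{2,3}; W {2,3,4,5,7}->{5,7}
Constraint 3 (V != W) on D(V)={3,4} D(W)={5,7}: no change
So after all 3 constraints: D(V) = {3,4}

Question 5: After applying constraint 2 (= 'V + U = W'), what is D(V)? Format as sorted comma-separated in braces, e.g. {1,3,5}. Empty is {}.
Constraint 1 (U < V) on D(U)={2,3,5,6,7} D(V)={2,3,4,6}: U {2,3,5,6,7}->{2,3,5}; V {2,3,4,6}->{3,4,6}
Constraint 2 (V + U = W) on D(V)={3,4,6} D(U)={2,3,5} D(W)={2,3,4,5,7}: V {3,4,6}->{3,4}; U {2,3,5}->{2,3}; W {2,3,4,5,7}->{5,7}
So after constraint 2: D(V) = {3,4}

Answer: {3,4}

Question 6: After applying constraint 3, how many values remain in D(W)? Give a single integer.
Constraint 1 (U < V) on D(U)={2,3,5,6,7} D(V)={2,3,4,6}: U {2,3,5,6,7}->{2,3,5}; V {2,3,4,6}->{3,4,6}
Constraint 2 (V + U = W) on D(V)={3,4,6} D(U)={2,3,5} D(W)={2,3,4,5,7}: V {3,4,6}->{3,4}; U {2,3,5}->{2,3}; W {2,3,4,5,7}->{5,7}
Constraint 3 (V != W) on D(V)={3,4} D(W)={5,7}: no change
So after constraint 3: D(W)={5,7}, size = 2

Answer: 2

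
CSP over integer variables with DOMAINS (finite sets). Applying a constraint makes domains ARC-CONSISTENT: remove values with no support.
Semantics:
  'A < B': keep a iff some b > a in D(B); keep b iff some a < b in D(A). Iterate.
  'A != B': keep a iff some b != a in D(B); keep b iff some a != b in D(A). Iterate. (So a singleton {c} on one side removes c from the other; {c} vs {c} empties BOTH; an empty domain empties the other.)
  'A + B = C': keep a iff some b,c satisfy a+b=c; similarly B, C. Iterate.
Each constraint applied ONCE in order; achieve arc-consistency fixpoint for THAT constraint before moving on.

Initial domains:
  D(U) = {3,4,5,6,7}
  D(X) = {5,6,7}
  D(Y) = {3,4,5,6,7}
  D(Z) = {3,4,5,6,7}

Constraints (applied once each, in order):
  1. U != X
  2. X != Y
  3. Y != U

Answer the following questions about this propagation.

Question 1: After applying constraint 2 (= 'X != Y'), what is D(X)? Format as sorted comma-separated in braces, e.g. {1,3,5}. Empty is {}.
Answer: {5,6,7}

Derivation:
Constraint 1 (U != X) on D(U)={3,4,5,6,7} D(X)={5,6,7}: no change
Constraint 2 (X != Y) on D(X)={5,6,7} D(Y)={3,4,5,6,7}: no change
So after constraint 2: D(X) = {5,6,7}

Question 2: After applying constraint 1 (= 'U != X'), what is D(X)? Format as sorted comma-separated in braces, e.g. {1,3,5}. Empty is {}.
Constraint 1 (U != X) on D(U)={3,4,5,6,7} D(X)={5,6,7}: no change
So after constraint 1: D(X) = {5,6,7}

Answer: {5,6,7}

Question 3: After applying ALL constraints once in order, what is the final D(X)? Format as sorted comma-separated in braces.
Answer: {5,6,7}

Derivation:
Constraint 1 (U != X) on D(U)={3,4,5,6,7} D(X)={5,6,7}: no change
Constraint 2 (X != Y) on D(X)={5,6,7} D(Y)={3,4,5,6,7}: no change
Constraint 3 (Y != U) on D(Y)={3,4,5,6,7} D(U)={3,4,5,6,7}: no change
So after all 3 constraints: D(X) = {5,6,7}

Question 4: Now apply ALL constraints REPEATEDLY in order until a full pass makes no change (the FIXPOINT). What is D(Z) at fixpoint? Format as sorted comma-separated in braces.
Answer: {3,4,5,6,7}

Derivation:
pass 0 (initial): D(Z)={3,4,5,6,7}
pass 1: no change
Fixpoint after 1 passes: D(Z) = {3,4,5,6,7}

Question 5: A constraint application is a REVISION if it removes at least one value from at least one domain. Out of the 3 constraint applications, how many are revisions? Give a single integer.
Answer: 0

Derivation:
Constraint 1 (U != X) on D(U)={3,4,5,6,7} D(X)={5,6,7}: no change => not a revision
Constraint 2 (X != Y) on D(X)={5,6,7} D(Y)={3,4,5,6,7}: no change => not a revision
Constraint 3 (Y != U) on D(Y)={3,4,5,6,7} D(U)={3,4,5,6,7}: no change => not a revision
Total revisions = 0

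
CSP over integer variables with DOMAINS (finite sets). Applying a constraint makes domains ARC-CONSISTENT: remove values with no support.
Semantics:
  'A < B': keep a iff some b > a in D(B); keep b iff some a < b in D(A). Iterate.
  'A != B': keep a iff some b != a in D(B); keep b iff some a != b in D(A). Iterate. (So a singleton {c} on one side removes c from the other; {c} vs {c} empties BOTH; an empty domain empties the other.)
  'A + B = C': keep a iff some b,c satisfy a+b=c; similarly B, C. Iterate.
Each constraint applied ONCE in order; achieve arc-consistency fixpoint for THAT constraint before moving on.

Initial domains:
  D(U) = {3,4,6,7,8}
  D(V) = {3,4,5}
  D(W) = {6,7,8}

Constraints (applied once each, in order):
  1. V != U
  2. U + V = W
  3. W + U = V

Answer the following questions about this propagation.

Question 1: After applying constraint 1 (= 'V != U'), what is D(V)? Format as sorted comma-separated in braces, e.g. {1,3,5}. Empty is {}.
Constraint 1 (V != U) on D(V)={3,4,5} D(U)={3,4,6,7,8}: no change
So after constraint 1: D(V) = {3,4,5}

Answer: {3,4,5}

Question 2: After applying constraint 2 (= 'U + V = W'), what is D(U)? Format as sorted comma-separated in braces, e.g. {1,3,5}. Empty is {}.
Constraint 1 (V != U) on D(V)={3,4,5} D(U)={3,4,6,7,8}: no change
Constraint 2 (U + V = W) on D(U)={3,4,6,7,8} D(V)={3,4,5} D(W)={6,7,8}: U {3,4,6,7,8}->{3,4}
So after constraint 2: D(U) = {3,4}

Answer: {3,4}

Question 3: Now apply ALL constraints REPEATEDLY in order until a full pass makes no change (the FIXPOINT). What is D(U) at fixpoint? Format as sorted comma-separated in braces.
Answer: {}

Derivation:
pass 0 (initial): D(U)={3,4,6,7,8}
pass 1: U {3,4,6,7,8}->{}; V {3,4,5}->{}; W {6,7,8}->{}
pass 2: no change
Fixpoint after 2 passes: D(U) = {}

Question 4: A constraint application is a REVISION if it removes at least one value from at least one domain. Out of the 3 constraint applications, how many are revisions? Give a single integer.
Answer: 2

Derivation:
Constraint 1 (V != U) on D(V)={3,4,5} D(U)={3,4,6,7,8}: no change => not a revision
Constraint 2 (U + V = W) on D(U)={3,4,6,7,8} D(V)={3,4,5} D(W)={6,7,8}: U {3,4,6,7,8}->{3,4} => REVISION
Constraint 3 (W + U = V) on D(W)={6,7,8} D(U)={3,4} D(V)={3,4,5}: W {6,7,8}->{}; U {3,4}->{}; V {3,4,5}->{} => REVISION
Total revisions = 2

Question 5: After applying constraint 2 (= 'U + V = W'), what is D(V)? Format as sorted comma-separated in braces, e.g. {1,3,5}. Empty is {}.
Answer: {3,4,5}

Derivation:
Constraint 1 (V != U) on D(V)={3,4,5} D(U)={3,4,6,7,8}: no change
Constraint 2 (U + V = W) on D(U)={3,4,6,7,8} D(V)={3,4,5} D(W)={6,7,8}: U {3,4,6,7,8}->{3,4}
So after constraint 2: D(V) = {3,4,5}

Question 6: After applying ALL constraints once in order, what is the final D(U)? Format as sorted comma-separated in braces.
Constraint 1 (V != U) on D(V)={3,4,5} D(U)={3,4,6,7,8}: no change
Constraint 2 (U + V = W) on D(U)={3,4,6,7,8} D(V)={3,4,5} D(W)={6,7,8}: U {3,4,6,7,8}->{3,4}
Constraint 3 (W + U = V) on D(W)={6,7,8} D(U)={3,4} D(V)={3,4,5}: W {6,7,8}->{}; U {3,4}->{}; V {3,4,5}->{}
So after all 3 constraints: D(U) = {}

Answer: {}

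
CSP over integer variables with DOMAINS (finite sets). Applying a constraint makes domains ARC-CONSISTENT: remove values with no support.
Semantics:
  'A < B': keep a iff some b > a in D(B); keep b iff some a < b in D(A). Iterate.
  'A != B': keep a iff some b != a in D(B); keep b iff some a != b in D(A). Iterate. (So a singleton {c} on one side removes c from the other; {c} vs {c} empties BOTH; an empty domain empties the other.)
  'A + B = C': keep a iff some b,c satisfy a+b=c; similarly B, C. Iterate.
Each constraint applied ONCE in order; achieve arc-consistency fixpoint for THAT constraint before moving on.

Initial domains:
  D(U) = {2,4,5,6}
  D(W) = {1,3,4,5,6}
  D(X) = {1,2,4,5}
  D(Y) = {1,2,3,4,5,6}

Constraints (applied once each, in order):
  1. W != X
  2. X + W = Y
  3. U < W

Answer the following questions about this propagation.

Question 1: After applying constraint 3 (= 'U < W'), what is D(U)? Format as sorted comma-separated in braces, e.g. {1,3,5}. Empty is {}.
Answer: {2,4}

Derivation:
Constraint 1 (W != X) on D(W)={1,3,4,5,6} D(X)={1,2,4,5}: no change
Constraint 2 (X + W = Y) on D(X)={1,2,4,5} D(W)={1,3,4,5,6} D(Y)={1,2,3,4,5,6}: W {1,3,4,5,6}->{1,3,4,5}; Y {1,2,3,4,5,6}->{2,3,4,5,6}
Constraint 3 (U < W) on D(U)={2,4,5,6} D(W)={1,3,4,5}: U {2,4,5,6}->{2,4}; W {1,3,4,5}->{3,4,5}
So after constraint 3: D(U) = {2,4}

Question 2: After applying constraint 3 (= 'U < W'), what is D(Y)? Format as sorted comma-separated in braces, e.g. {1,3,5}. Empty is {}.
Constraint 1 (W != X) on D(W)={1,3,4,5,6} D(X)={1,2,4,5}: no change
Constraint 2 (X + W = Y) on D(X)={1,2,4,5} D(W)={1,3,4,5,6} D(Y)={1,2,3,4,5,6}: W {1,3,4,5,6}->{1,3,4,5}; Y {1,2,3,4,5,6}->{2,3,4,5,6}
Constraint 3 (U < W) on D(U)={2,4,5,6} D(W)={1,3,4,5}: U {2,4,5,6}->{2,4}; W {1,3,4,5}->{3,4,5}
So after constraint 3: D(Y) = {2,3,4,5,6}

Answer: {2,3,4,5,6}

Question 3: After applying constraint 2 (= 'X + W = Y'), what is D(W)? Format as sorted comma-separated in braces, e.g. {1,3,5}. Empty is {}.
Answer: {1,3,4,5}

Derivation:
Constraint 1 (W != X) on D(W)={1,3,4,5,6} D(X)={1,2,4,5}: no change
Constraint 2 (X + W = Y) on D(X)={1,2,4,5} D(W)={1,3,4,5,6} D(Y)={1,2,3,4,5,6}: W {1,3,4,5,6}->{1,3,4,5}; Y {1,2,3,4,5,6}->{2,3,4,5,6}
So after constraint 2: D(W) = {1,3,4,5}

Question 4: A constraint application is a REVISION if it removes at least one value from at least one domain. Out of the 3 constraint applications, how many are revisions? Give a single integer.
Constraint 1 (W != X) on D(W)={1,3,4,5,6} D(X)={1,2,4,5}: no change => not a revision
Constraint 2 (X + W = Y) on D(X)={1,2,4,5} D(W)={1,3,4,5,6} D(Y)={1,2,3,4,5,6}: W {1,3,4,5,6}->{1,3,4,5}; Y {1,2,3,4,5,6}->{2,3,4,5,6} => REVISION
Constraint 3 (U < W) on D(U)={2,4,5,6} D(W)={1,3,4,5}: U {2,4,5,6}->{2,4}; W {1,3,4,5}->{3,4,5} => REVISION
Total revisions = 2

Answer: 2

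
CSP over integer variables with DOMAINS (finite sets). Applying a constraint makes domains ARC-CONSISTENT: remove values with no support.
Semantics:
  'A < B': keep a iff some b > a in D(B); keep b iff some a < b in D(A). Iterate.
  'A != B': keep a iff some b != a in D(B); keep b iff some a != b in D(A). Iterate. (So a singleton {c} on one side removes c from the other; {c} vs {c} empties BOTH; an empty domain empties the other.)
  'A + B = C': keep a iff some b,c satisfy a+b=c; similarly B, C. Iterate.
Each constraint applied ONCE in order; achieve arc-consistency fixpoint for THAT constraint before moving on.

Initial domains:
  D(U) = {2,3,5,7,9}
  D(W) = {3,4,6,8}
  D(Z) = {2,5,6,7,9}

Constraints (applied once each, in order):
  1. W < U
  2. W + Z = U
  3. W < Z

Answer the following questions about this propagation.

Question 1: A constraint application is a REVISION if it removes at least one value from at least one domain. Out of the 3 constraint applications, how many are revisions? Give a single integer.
Constraint 1 (W < U) on D(W)={3,4,6,8} D(U)={2,3,5,7,9}: U {2,3,5,7,9}->{5,7,9} => REVISION
Constraint 2 (W + Z = U) on D(W)={3,4,6,8} D(Z)={2,5,6,7,9} D(U)={5,7,9}: W {3,4,6,8}->{3,4}; Z {2,5,6,7,9}->{2,5,6}; U {5,7,9}->{5,9} => REVISION
Constraint 3 (W < Z) on D(W)={3,4} D(Z)={2,5,6}: Z {2,5,6}->{5,6} => REVISION
Total revisions = 3

Answer: 3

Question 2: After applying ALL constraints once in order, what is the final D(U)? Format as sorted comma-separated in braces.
Constraint 1 (W < U) on D(W)={3,4,6,8} D(U)={2,3,5,7,9}: U {2,3,5,7,9}->{5,7,9}
Constraint 2 (W + Z = U) on D(W)={3,4,6,8} D(Z)={2,5,6,7,9} D(U)={5,7,9}: W {3,4,6,8}->{3,4}; Z {2,5,6,7,9}->{2,5,6}; U {5,7,9}->{5,9}
Constraint 3 (W < Z) on D(W)={3,4} D(Z)={2,5,6}: Z {2,5,6}->{5,6}
So after all 3 constraints: D(U) = {5,9}

Answer: {5,9}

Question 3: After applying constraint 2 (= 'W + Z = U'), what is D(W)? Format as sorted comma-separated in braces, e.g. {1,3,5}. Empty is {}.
Answer: {3,4}

Derivation:
Constraint 1 (W < U) on D(W)={3,4,6,8} D(U)={2,3,5,7,9}: U {2,3,5,7,9}->{5,7,9}
Constraint 2 (W + Z = U) on D(W)={3,4,6,8} D(Z)={2,5,6,7,9} D(U)={5,7,9}: W {3,4,6,8}->{3,4}; Z {2,5,6,7,9}->{2,5,6}; U {5,7,9}->{5,9}
So after constraint 2: D(W) = {3,4}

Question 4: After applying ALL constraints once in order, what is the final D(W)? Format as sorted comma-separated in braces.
Constraint 1 (W < U) on D(W)={3,4,6,8} D(U)={2,3,5,7,9}: U {2,3,5,7,9}->{5,7,9}
Constraint 2 (W + Z = U) on D(W)={3,4,6,8} D(Z)={2,5,6,7,9} D(U)={5,7,9}: W {3,4,6,8}->{3,4}; Z {2,5,6,7,9}->{2,5,6}; U {5,7,9}->{5,9}
Constraint 3 (W < Z) on D(W)={3,4} D(Z)={2,5,6}: Z {2,5,6}->{5,6}
So after all 3 constraints: D(W) = {3,4}

Answer: {3,4}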